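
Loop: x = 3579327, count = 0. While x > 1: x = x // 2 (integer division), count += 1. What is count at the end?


The variable x halves each step:
x = 3579327 -> 1789663 -> 894831 -> 447415 -> 223707 -> 111853 -> 55926 -> 27963 -> 13981 -> 6990 -> 3495 -> 1747 -> 873 -> 436 -> 218 -> 109 -> 54 -> 27 -> 13 -> 6 -> 3 -> 1
Number of halvings = floor(log2(3579327)) = 21


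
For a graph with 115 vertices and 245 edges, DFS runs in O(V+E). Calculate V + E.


A full DFS traversal visits each vertex once and examines each edge once.
V = 115
E = 245
Sum = 115 + 245 = 360


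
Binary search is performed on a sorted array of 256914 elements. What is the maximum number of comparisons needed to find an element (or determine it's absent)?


Binary search halves the search space each comparison:
  Step 1: search space = 256914 -> 128457
  Step 2: search space = 128457 -> 64228
  Step 3: search space = 64228 -> 32114
  Step 4: search space = 32114 -> 16057
  Step 5: search space = 16057 -> 8028
  Step 6: search space = 8028 -> 4014
  Step 7: search space = 4014 -> 2007
  Step 8: search space = 2007 -> 1003
  Step 9: search space = 1003 -> 501
  Step 10: search space = 501 -> 250
  Step 11: search space = 250 -> 125
  Step 12: search space = 125 -> 62
  Step 13: search space = 62 -> 31
  Step 14: search space = 31 -> 15
  Step 15: search space = 15 -> 7
  Step 16: search space = 7 -> 3
  Step 17: search space = 3 -> 1
  Step 18: search space = 1 (final check)
Maximum comparisons = floor(log2(256914)) + 1 = 17 + 1 = 18


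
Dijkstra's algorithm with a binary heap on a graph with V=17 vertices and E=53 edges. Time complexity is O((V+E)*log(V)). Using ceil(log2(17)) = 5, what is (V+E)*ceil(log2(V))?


Dijkstra with a binary heap: each vertex is extracted once, each edge may relax once.
Each heap operation costs O(log V).
V + E = 17 + 53 = 70
ceil(log2(17)) = 5 (since 2^4 = 16 < 17 <= 32 = 2^5)
Total heap work = (V+E) * ceil(log2(V)) = 70 * 5 = 350


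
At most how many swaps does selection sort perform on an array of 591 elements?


Each of the 590 passes places one element in its final position.
Pass 1: swap minimum into position 0
Pass 2: swap minimum of remaining into position 1
...
Pass 590: last two elements, one swap
Maximum swaps = 591 - 1 = 590


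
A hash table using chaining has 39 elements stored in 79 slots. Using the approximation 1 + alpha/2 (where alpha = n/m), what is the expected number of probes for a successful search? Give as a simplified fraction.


Load factor alpha = n/m = 39/79
Expected probes = 1 + alpha/2 = 1 + 39/(2*79)
= 1 + 39/158
= 158/158 + 39/158
= 197/158


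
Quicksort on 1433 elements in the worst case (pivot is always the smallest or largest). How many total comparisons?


In the worst case, each partition step picks the worst pivot:
  Partition 1: 1432 comparisons (n-1 elements to compare)
  Partition 2: 1431 comparisons
  Partition 3: 1430 comparisons
  Partition 4: 1429 comparisons
  Partition 5: 1428 comparisons
  ...
  Last partition: 0 comparisons
Total = (n-1) + (n-2) + ... + 1 + 0 = n*(n-1)/2
= 1433*1432/2 = 1026028


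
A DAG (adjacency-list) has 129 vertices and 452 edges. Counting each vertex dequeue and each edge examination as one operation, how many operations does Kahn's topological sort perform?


V = 129 (vertex processing)
E = 452 (edge processing)
V + E = 129 + 452 = 581


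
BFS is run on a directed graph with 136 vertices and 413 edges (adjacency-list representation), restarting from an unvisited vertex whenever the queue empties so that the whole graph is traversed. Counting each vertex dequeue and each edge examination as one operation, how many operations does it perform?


A full BFS traversal dequeues each vertex exactly once and examines each directed edge exactly once.
V = 136 (vertex processing cost)
E = 413 (edge examination cost)
Total operations proportional to V + E = 136 + 413 = 549


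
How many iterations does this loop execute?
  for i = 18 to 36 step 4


The loop variable i takes values starting at 18 and increments by 4 each iteration.
Sequence: i = 18, 22, 26, 30, 34
The upper bound 36 is inclusive, so the count is floor((last - first) / step) + 1:
floor((36 - 18) / 4) + 1 = floor(18/4) + 1 = 4 + 1 = 5


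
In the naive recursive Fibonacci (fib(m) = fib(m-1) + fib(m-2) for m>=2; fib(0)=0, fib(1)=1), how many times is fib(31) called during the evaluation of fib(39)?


Let N(m) = number of times fib(m) is called while evaluating fib(39).
N(39) = 1 (the initial call).
N(38) = 1 (only fib(39) calls it).
For 1 <= m <= 37: fib(m) is called by fib(m+1) and fib(m+2), so
  N(m) = N(m+1) + N(m+2).
fib(0) is called only by fib(2), so N(0) = N(2).
Walk down from m=39:
  N(39)=1, N(38)=1, N(37)=2, N(36)=3, N(35)=5, N(34)=8, N(33)=13, N(32)=21, N(31)=34
N(31) = 34


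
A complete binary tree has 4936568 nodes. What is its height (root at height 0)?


In a complete binary tree, level k holds nodes 2^k .. 2^(k+1)-1 (1-indexed).
Height = floor(log2(n)) = floor(log2(4936568)) = 22
Check: 2^22 = 4194304 <= 4936568 < 8388608 = 2^23


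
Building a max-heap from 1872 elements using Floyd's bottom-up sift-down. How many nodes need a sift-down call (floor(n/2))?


In a heap of 1872 elements (0-indexed array):
  Last element index: 1871
  Parent of last element: floor((1871 - 1) / 2) = 935
  Internal nodes: indices 0 to 935
  Count = floor(1872/2) = 936


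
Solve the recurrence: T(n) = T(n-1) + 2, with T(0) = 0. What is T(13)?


Unrolling the recurrence:
T(13) = T(12) + 2
       = T(11) + 2 + 2
       = T(10) + 2*3
       ...
       = T(0) + 2*13
       = 0 + 26 = 26


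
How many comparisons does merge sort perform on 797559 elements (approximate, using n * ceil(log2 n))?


Recursion depth: ceil(log2(797559)) = 20
Each recursion level merges n = 797559 elements
Total = 797559 * 20 = 15951180


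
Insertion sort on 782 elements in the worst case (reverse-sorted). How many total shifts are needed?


In the worst case (reverse-sorted), each element shifts past all previous:
  Element 1: 1 shifts
  Element 2: 2 shifts
  Element 3: 3 shifts
  Element 4: 4 shifts
  Element 5: 5 shifts
  ...
  Element 781: 781 shifts
Total = 1 + 2 + ... + 781
= 782*(782-1)/2 = 305371


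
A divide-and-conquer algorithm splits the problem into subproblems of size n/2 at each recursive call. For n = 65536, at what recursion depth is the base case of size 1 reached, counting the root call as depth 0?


At each depth, the problem size is divided by 2:
  Depth 0: problem size = 65536
  Depth 1: problem size = 32768
  Depth 2: problem size = 16384
  Depth 3: problem size = 8192
  Depth 4: problem size = 4096
  Depth 5: problem size = 2048
  Depth 6: problem size = 1024
  Depth 7: problem size = 512
  Depth 8: problem size = 256
  Depth 9: problem size = 128
  Depth 10: problem size = 64
  Depth 11: problem size = 32
  Depth 12: problem size = 16
  Depth 13: problem size = 8
  Depth 14: problem size = 4
  Depth 15: problem size = 2
  Depth 16: problem size = 1 (base case)
The base case is reached at depth log_2(65536) = 16 (the tree has 17 levels counting depth 0, but the depth asked for is 16).
Recursion depth = 16


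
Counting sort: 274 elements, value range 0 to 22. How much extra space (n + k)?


n = 274 (output array)
k = 23 (count array for 23 distinct values)
Extra space = 274 + 23 = 297


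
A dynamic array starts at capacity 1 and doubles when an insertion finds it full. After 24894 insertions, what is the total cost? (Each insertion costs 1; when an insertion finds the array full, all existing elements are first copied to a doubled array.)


Insertion cost: 24894 (one per element)
Resizes occur just before inserting elements 2, 3, 5, 9, ...
Elements copied at each resize: 1 + 2 + 4 + 8 + 16 + 32 + 64 + 128 + 256 + 512 + 1024 + 2048 + 4096 + 8192 + 16384
Sum of copies = 32767 (geometric series: 2^k - 1)
Total = 24894 + 32767 = 57661


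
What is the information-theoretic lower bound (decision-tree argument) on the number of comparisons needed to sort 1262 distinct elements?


A binary decision tree of height h has at most 2^h leaves and needs at least n! of them, so h >= ceil(log2(n!)).
1262! is far too large to multiply out, so use Stirling's series:
  ln(n!) ~ n ln n - n + (1/2) ln(2 pi n) + 1/(12n)  (error below 1/(360 n^3), negligible here)
  ln(1262) = 7.1404530
  n ln n = 1262 * 7.1404530 = 9011.2517
  (1/2) ln(2 pi * 1262) = (1/2) ln(7929.3799) = 4.4892
  1/(12*1262) = 0.0001
  ln(1262!) ~ 9011.2517 - 1262 + 4.4892 + 0.0001 = 7753.7410
Convert to base 2: log2(1262!) = 7753.7410 / ln 2 = 7753.7410 / 0.69314718 = 11186.2837
ceil(11186.2837) = 11187


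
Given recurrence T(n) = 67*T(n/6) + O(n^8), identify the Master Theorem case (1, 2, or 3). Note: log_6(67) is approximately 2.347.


Master Theorem parameters: a=67, b=6, c=8
log_b(a) = 2.347
Compare b^c with a: 6^8 = 1679616 > 67, so c > log_b(a).
Comparing c=8 vs log_b(a)=2.347:
8 > 2.347 => Case 3
Result: T(n) = O(n^8)
Master Theorem case = 3


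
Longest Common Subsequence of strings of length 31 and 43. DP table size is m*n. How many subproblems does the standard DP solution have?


DP table indexed by positions in both strings.
First string: 31 positions
Second string: 43 positions
Total = 31 * 43 = 1333


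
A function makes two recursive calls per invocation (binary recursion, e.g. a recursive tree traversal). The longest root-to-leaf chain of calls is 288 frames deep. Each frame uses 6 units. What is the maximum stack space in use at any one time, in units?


Binary recursion: the two calls run one after the other, so only one root-to-leaf chain of frames is on the stack at a time.
Maximum depth (longest chain) = 288 frames
Each frame = 6 units
Max stack space = 288 * 6 = 1728


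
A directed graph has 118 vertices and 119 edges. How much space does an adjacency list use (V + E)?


Adjacency list: one list head per vertex + one entry per edge
Vertex heads: 118
Edge entries: 119
Total = 118 + 119 = 237


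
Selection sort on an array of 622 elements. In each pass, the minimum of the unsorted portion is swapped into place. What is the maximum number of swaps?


Selection sort performs one swap per pass:
  Pass 1: find min in positions 0 to 621, swap with position 0
  Pass 2: find min in positions 1 to 621, swap with position 1
  Pass 3: find min in positions 2 to 621, swap with position 2
  Pass 4: find min in positions 3 to 621, swap with position 3
  Pass 5: find min in positions 4 to 621, swap with position 4
  ... (616 more passes)
Total passes (and swaps) = n - 1 = 622 - 1 = 621


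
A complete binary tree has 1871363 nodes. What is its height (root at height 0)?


In a complete binary tree, level k holds nodes 2^k .. 2^(k+1)-1 (1-indexed).
Height = floor(log2(n)) = floor(log2(1871363)) = 20
Check: 2^20 = 1048576 <= 1871363 < 2097152 = 2^21


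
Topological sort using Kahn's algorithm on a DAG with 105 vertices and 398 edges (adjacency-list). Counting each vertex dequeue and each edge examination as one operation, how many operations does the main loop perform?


Kahn's algorithm:
  1. Compute in-degrees: O(V + E)
  2. Process queue: each vertex dequeued once (O(V))
     each edge examined once (O(E))
Total = V + E = 105 + 398 = 503


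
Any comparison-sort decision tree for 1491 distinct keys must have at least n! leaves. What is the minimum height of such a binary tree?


A binary decision tree of height h has at most 2^h leaves and needs at least n! of them, so h >= ceil(log2(n!)).
1491! is far too large to multiply out, so use Stirling's series:
  ln(n!) ~ n ln n - n + (1/2) ln(2 pi n) + 1/(12n)  (error below 1/(360 n^3), negligible here)
  ln(1491) = 7.3072023
  n ln n = 1491 * 7.3072023 = 10895.0386
  (1/2) ln(2 pi * 1491) = (1/2) ln(9368.2293) = 4.5725
  1/(12*1491) = 0.0001
  ln(1491!) ~ 10895.0386 - 1491 + 4.5725 + 0.0001 = 9408.6112
Convert to base 2: log2(1491!) = 9408.6112 / ln 2 = 9408.6112 / 0.69314718 = 13573.7567
ceil(13573.7567) = 13574


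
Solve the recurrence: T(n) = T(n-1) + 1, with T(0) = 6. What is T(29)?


Unrolling the recurrence:
T(29) = T(28) + 1
       = T(27) + 1 + 1
       = T(26) + 1*3
       ...
       = T(0) + 1*29
       = 6 + 29 = 35


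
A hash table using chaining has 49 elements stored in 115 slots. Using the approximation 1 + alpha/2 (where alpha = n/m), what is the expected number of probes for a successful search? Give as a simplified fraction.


Load factor alpha = n/m = 49/115
Expected probes = 1 + alpha/2 = 1 + 49/(2*115)
= 1 + 49/230
= 230/230 + 49/230
= 279/230


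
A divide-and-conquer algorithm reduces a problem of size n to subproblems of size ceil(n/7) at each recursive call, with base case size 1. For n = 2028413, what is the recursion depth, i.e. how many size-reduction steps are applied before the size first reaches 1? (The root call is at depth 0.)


Each step divides the size by 7 (rounding up); after k steps the size is ceil(n/7^k), which equals 1 exactly when 7^k >= n.
So the depth is the smallest k with 7^k >= 2028413, i.e. ceil(log_7(2028413)).
7^7 = 823543 < 2028413 <= 5764801 = 7^8
Recursion depth = 8


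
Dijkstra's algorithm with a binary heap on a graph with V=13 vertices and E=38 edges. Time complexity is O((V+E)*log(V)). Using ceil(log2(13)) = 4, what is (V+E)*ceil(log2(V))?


Dijkstra with a binary heap: each vertex is extracted once, each edge may relax once.
Each heap operation costs O(log V).
V + E = 13 + 38 = 51
ceil(log2(13)) = 4 (since 2^3 = 8 < 13 <= 16 = 2^4)
Total heap work = (V+E) * ceil(log2(V)) = 51 * 4 = 204


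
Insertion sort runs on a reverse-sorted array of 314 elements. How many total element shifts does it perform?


Sum of shifts = 1 + 2 + 3 + ... + 313
= 314 * 313 / 2
= 98282 / 2
= 49141


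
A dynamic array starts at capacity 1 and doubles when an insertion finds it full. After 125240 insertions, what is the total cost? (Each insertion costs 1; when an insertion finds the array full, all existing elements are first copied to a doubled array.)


Insertion cost: 125240 (one per element)
Resizes occur just before inserting elements 2, 3, 5, 9, ...
Elements copied at each resize: 1 + 2 + 4 + 8 + 16 + 32 + 64 + 128 + 256 + 512 + 1024 + 2048 + 4096 + 8192 + 16384 + 32768 + 65536
Sum of copies = 131071 (geometric series: 2^k - 1)
Total = 125240 + 131071 = 256311


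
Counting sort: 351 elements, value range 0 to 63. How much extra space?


n = 351 (output array)
k = 64 (count array for 64 distinct values)
Extra space = 351 + 64 = 415


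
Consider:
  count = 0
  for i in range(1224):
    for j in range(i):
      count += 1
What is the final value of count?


For each i, the inner loop runs i times:
  i=0: inner runs 0 times
  i=1: inner runs 1 time
  i=2: inner runs 2 times
  i=3: inner runs 3 times
  i=4: inner runs 4 times
  i=5: inner runs 5 times
  i=6: inner runs 6 times
  i=7: inner runs 7 times
  ...
Total = 0 + 1 + 2 + ... + 1223 = 1224*(1224-1)/2 = 748476


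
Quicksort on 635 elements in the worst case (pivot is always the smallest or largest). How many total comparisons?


In the worst case, each partition step picks the worst pivot:
  Partition 1: 634 comparisons (n-1 elements to compare)
  Partition 2: 633 comparisons
  Partition 3: 632 comparisons
  Partition 4: 631 comparisons
  Partition 5: 630 comparisons
  ...
  Last partition: 0 comparisons
Total = (n-1) + (n-2) + ... + 1 + 0 = n*(n-1)/2
= 635*634/2 = 201295


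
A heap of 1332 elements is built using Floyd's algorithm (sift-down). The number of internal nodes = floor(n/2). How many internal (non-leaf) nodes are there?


Leaf nodes occupy roughly half the array.
Sift-down is called for each internal node, starting from the last one.
Internal nodes = floor(n/2) = floor(1332/2) = 666


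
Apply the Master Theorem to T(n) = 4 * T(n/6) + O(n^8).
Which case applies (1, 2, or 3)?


The Master Theorem: T(n) = a*T(n/b) + O(n^c)
  a = 4, b = 6, c = 8
log_b(a) = log_6(4) ~ 0.774
Compare b^c with a: 6^8 = 1679616 > 4, so c > log_b(a).
Since c > log_b(a), Case 3 applies.
T(n) = O(n^8)
Master Theorem case = 3


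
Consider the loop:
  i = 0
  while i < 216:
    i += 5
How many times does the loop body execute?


Starting at i = 0, each iteration adds 5.
Iterations until i >= 216:
  Iteration 1: i = 0 -> i = 5
  Iteration 2: i = 5 -> i = 10
  Iteration 3: i = 10 -> i = 15
  Iteration 4: i = 15 -> i = 20
  Iteration 5: i = 20 -> i = 25
  Iteration 6: i = 25 -> i = 30
  Iteration 7: i = 30 -> i = 35
  Iteration 8: i = 35 -> i = 40
  ... continuing ...
Total iterations = ceil(216/5) = 44


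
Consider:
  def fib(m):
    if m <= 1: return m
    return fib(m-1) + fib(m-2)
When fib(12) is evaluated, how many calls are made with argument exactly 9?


Let N(m) = number of times fib(m) is called while evaluating fib(12).
N(12) = 1 (the initial call).
N(11) = 1 (only fib(12) calls it).
For 1 <= m <= 10: fib(m) is called by fib(m+1) and fib(m+2), so
  N(m) = N(m+1) + N(m+2).
fib(0) is called only by fib(2), so N(0) = N(2).
Walk down from m=12:
  N(12)=1, N(11)=1, N(10)=2, N(9)=3
N(9) = 3


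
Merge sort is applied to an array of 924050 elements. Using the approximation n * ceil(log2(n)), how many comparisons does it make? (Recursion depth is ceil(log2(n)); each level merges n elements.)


Merge sort divides the array into halves recursively.
Number of levels = ceil(log2(924050)) = 20
At each level, approximately n = 924050 comparisons are needed for merging.
Total comparisons ~ n * ceil(log2(n)) = 924050 * 20 = 18481000


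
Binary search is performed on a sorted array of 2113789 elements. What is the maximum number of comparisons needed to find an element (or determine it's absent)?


Binary search halves the search space each comparison:
  Step 1: search space = 2113789 -> 1056894
  Step 2: search space = 1056894 -> 528447
  Step 3: search space = 528447 -> 264223
  Step 4: search space = 264223 -> 132111
  Step 5: search space = 132111 -> 66055
  Step 6: search space = 66055 -> 33027
  Step 7: search space = 33027 -> 16513
  Step 8: search space = 16513 -> 8256
  Step 9: search space = 8256 -> 4128
  Step 10: search space = 4128 -> 2064
  Step 11: search space = 2064 -> 1032
  Step 12: search space = 1032 -> 516
  Step 13: search space = 516 -> 258
  Step 14: search space = 258 -> 129
  Step 15: search space = 129 -> 64
  Step 16: search space = 64 -> 32
  Step 17: search space = 32 -> 16
  Step 18: search space = 16 -> 8
  Step 19: search space = 8 -> 4
  Step 20: search space = 4 -> 2
  Step 21: search space = 2 -> 1
  Step 22: search space = 1 (final check)
Maximum comparisons = floor(log2(2113789)) + 1 = 21 + 1 = 22


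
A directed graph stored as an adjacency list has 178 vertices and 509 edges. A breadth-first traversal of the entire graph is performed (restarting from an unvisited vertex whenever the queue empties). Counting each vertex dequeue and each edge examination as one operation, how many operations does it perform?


A full BFS traversal dequeues each vertex once and examines each edge once.
Vertex visits: 178
Edge visits: 509
V + E = 178 + 509 = 687


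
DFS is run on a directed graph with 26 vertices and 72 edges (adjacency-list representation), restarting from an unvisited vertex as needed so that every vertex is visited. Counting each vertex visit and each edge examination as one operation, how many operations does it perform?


A full DFS traversal processes each vertex exactly once (push/pop on stack).
Each directed edge is examined once.
V = 26, E = 72
V + E = 98


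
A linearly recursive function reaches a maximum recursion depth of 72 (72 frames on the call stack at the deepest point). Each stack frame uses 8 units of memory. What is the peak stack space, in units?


Maximum recursion depth = 72 frames
Memory per frame = 8 units
Total stack space = depth * frame_size
= 72 * 8 = 576


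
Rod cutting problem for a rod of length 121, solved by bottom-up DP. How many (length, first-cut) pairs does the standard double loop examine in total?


For each subproblem length i = 1..121, the inner loop considers i possible first cuts.
Total = 1 + 2 + ... + 121
= 121*(121+1)/2
= 121*122/2 = 7381


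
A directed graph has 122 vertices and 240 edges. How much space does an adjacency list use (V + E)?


Adjacency list: one list head per vertex + one entry per edge
Vertex heads: 122
Edge entries: 240
Total = 122 + 240 = 362


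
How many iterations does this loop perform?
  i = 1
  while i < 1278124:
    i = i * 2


The loop variable doubles each iteration:
i = 1 -> 2 -> 4 -> 8 -> 16 -> 32 -> 64 -> 128 -> 256 -> 512 -> 1024 -> 2048 -> 4096 -> 8192 -> 16384 -> 32768 -> 65536 -> 131072 -> 262144 -> 524288 -> 1048576 -> 2097152 (stop, 2097152 >= 1278124)
Number of doublings = ceil(log2(1278124)) = 21


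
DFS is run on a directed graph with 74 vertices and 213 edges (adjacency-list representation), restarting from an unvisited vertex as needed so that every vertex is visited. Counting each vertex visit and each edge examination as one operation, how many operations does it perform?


A full DFS traversal processes each vertex exactly once (push/pop on stack).
Each directed edge is examined once.
V = 74, E = 213
V + E = 287


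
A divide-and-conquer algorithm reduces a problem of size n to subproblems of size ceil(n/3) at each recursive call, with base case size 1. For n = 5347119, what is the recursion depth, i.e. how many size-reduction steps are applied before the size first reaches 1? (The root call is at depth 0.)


Each step divides the size by 3 (rounding up); after k steps the size is ceil(n/3^k), which equals 1 exactly when 3^k >= n.
So the depth is the smallest k with 3^k >= 5347119, i.e. ceil(log_3(5347119)).
3^14 = 4782969 < 5347119 <= 14348907 = 3^15
Recursion depth = 15


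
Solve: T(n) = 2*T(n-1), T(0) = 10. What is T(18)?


Unrolling:
T(18) = 2*T(17) = 2^2*T(16) = ... = 2^18*T(0)
= 2^18 * 10
= 262144 * 10 = 2621440


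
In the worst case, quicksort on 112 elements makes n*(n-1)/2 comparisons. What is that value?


Sum of comparisons per partition:
111 + 110 + ... + 1 + 0
= 112 * (112 - 1) / 2
= 112 * 111 / 2
= 6216


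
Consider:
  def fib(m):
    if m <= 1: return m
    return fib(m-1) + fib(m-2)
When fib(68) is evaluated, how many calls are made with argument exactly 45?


Let N(m) = number of times fib(m) is called while evaluating fib(68).
N(68) = 1 (the initial call).
N(67) = 1 (only fib(68) calls it).
For 1 <= m <= 66: fib(m) is called by fib(m+1) and fib(m+2), so
  N(m) = N(m+1) + N(m+2).
fib(0) is called only by fib(2), so N(0) = N(2).
Walk down from m=68:
  N(68)=1, N(67)=1, N(66)=2, N(65)=3, N(64)=5, N(63)=8, N(62)=13, N(61)=21, N(60)=34, N(59)=55, N(58)=89, N(57)=144, N(56)=233, N(55)=377, N(54)=610, N(53)=987, N(52)=1597, N(51)=2584, N(50)=4181, N(49)=6765, N(48)=10946, N(47)=17711, N(46)=28657, N(45)=46368
N(45) = 46368


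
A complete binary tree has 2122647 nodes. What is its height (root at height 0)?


In a complete binary tree, level k holds nodes 2^k .. 2^(k+1)-1 (1-indexed).
Height = floor(log2(n)) = floor(log2(2122647)) = 21
Check: 2^21 = 2097152 <= 2122647 < 4194304 = 2^22


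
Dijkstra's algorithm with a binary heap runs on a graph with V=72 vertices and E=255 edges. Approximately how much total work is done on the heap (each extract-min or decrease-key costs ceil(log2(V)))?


Dijkstra with a binary heap: each vertex is extracted once, each edge may relax once.
Each heap operation costs O(log V).
V + E = 72 + 255 = 327
ceil(log2(72)) = 7 (since 2^6 = 64 < 72 <= 128 = 2^7)
Total heap work = (V+E) * ceil(log2(V)) = 327 * 7 = 2289


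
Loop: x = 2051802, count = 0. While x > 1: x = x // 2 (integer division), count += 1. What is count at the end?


The variable x halves each step:
x = 2051802 -> 1025901 -> 512950 -> 256475 -> 128237 -> 64118 -> 32059 -> 16029 -> 8014 -> 4007 -> 2003 -> 1001 -> 500 -> 250 -> 125 -> 62 -> 31 -> 15 -> 7 -> 3 -> 1
Number of halvings = floor(log2(2051802)) = 20


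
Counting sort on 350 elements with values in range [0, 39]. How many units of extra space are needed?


Output array size: 350 (to store sorted result)
Count array size: 40 (one slot per possible value, range 0 to 39)
Total extra space = 350 + 40 = 390


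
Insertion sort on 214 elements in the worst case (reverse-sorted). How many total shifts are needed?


In the worst case (reverse-sorted), each element shifts past all previous:
  Element 1: 1 shifts
  Element 2: 2 shifts
  Element 3: 3 shifts
  Element 4: 4 shifts
  Element 5: 5 shifts
  ...
  Element 213: 213 shifts
Total = 1 + 2 + ... + 213
= 214*(214-1)/2 = 22791


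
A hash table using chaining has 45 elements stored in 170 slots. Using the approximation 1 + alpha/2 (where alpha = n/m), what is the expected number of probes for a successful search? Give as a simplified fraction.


Load factor alpha = n/m = 45/170
Expected probes = 1 + alpha/2 = 1 + 45/(2*170)
= 1 + 45/340
= 340/340 + 45/340
= 385/340
Simplify: 77/68


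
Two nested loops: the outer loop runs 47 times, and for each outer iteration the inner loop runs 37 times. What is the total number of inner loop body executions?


Outer loop: 47 iterations
Inner loop: 37 iterations per outer iteration
Total = 47 * 37 = 1739


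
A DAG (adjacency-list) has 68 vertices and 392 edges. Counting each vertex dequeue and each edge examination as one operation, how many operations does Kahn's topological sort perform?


V = 68 (vertex processing)
E = 392 (edge processing)
V + E = 68 + 392 = 460


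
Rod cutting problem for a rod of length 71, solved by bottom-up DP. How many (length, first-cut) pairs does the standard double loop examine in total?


For each subproblem length i = 1..71, the inner loop considers i possible first cuts.
Total = 1 + 2 + ... + 71
= 71*(71+1)/2
= 71*72/2 = 2556


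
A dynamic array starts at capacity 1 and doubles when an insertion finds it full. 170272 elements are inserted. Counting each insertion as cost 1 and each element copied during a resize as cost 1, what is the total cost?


n = 170272
Insertion costs: 170272
Resizes copy 1, 2, 4, ... up to the largest power of 2 that is <= n-1 = 170271, i.e. 131072.
Copy costs = 1 + 2 + 4 + 8 + 16 + 32 + 64 + 128 + 256 + 512 + 1024 + 2048 + 4096 + 8192 + 16384 + 32768 + 65536 + 131072 = 262143
Total = 170272 + 262143 = 432415


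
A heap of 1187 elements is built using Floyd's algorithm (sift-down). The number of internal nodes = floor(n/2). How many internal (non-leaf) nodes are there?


Leaf nodes occupy roughly half the array.
Sift-down is called for each internal node, starting from the last one.
Internal nodes = floor(n/2) = floor(1187/2) = 593


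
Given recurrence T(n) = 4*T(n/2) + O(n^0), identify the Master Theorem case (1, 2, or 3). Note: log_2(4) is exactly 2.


Master Theorem parameters: a=4, b=2, c=0
log_b(a) = 2
Compare b^c with a: 2^0 = 1 < 4, so c < log_b(a).
Comparing c=0 vs log_b(a)=2:
0 < 2 => Case 1
Result: T(n) = O(n^(log_2 4)) = O(n^2)
Master Theorem case = 1


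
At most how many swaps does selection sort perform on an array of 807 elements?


Each of the 806 passes places one element in its final position.
Pass 1: swap minimum into position 0
Pass 2: swap minimum of remaining into position 1
...
Pass 806: last two elements, one swap
Maximum swaps = 807 - 1 = 806


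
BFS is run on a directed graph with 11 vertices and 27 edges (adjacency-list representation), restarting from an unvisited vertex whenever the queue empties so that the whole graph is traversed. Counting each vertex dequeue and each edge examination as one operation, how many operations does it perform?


A full BFS traversal dequeues each vertex exactly once and examines each directed edge exactly once.
V = 11 (vertex processing cost)
E = 27 (edge examination cost)
Total operations proportional to V + E = 11 + 27 = 38


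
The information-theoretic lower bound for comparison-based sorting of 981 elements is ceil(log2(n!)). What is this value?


A binary decision tree of height h has at most 2^h leaves and needs at least n! of them, so h >= ceil(log2(n!)).
981! is far too large to multiply out, so use Stirling's series:
  ln(n!) ~ n ln n - n + (1/2) ln(2 pi n) + 1/(12n)  (error below 1/(360 n^3), negligible here)
  ln(981) = 6.8885725
  n ln n = 981 * 6.8885725 = 6757.6896
  (1/2) ln(2 pi * 981) = (1/2) ln(6163.8048) = 4.3632
  1/(12*981) = 0.0001
  ln(981!) ~ 6757.6896 - 981 + 4.3632 + 0.0001 = 5781.0529
Convert to base 2: log2(981!) = 5781.0529 / ln 2 = 5781.0529 / 0.69314718 = 8340.2964
ceil(8340.2964) = 8341


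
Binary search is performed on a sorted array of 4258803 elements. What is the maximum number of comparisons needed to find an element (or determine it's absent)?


Binary search halves the search space each comparison:
  Step 1: search space = 4258803 -> 2129401
  Step 2: search space = 2129401 -> 1064700
  Step 3: search space = 1064700 -> 532350
  Step 4: search space = 532350 -> 266175
  Step 5: search space = 266175 -> 133087
  Step 6: search space = 133087 -> 66543
  Step 7: search space = 66543 -> 33271
  Step 8: search space = 33271 -> 16635
  Step 9: search space = 16635 -> 8317
  Step 10: search space = 8317 -> 4158
  Step 11: search space = 4158 -> 2079
  Step 12: search space = 2079 -> 1039
  Step 13: search space = 1039 -> 519
  Step 14: search space = 519 -> 259
  Step 15: search space = 259 -> 129
  Step 16: search space = 129 -> 64
  Step 17: search space = 64 -> 32
  Step 18: search space = 32 -> 16
  Step 19: search space = 16 -> 8
  Step 20: search space = 8 -> 4
  Step 21: search space = 4 -> 2
  Step 22: search space = 2 -> 1
  Step 23: search space = 1 (final check)
Maximum comparisons = floor(log2(4258803)) + 1 = 22 + 1 = 23


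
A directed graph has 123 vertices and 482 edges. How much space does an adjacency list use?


Adjacency list: one list head per vertex + one entry per edge
Vertex heads: 123
Edge entries: 482
Total = 123 + 482 = 605


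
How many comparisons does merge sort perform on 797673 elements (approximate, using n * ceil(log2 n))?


Recursion depth: ceil(log2(797673)) = 20
Each recursion level merges n = 797673 elements
Total = 797673 * 20 = 15953460


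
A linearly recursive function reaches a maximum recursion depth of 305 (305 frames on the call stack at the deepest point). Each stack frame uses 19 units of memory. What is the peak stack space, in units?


Maximum recursion depth = 305 frames
Memory per frame = 19 units
Total stack space = depth * frame_size
= 305 * 19 = 5795


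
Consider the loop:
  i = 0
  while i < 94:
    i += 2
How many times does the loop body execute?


Starting at i = 0, each iteration adds 2.
Iterations until i >= 94:
  Iteration 1: i = 0 -> i = 2
  Iteration 2: i = 2 -> i = 4
  Iteration 3: i = 4 -> i = 6
  Iteration 4: i = 6 -> i = 8
  Iteration 5: i = 8 -> i = 10
  Iteration 6: i = 10 -> i = 12
  Iteration 7: i = 12 -> i = 14
  Iteration 8: i = 14 -> i = 16
  ... continuing ...
Total iterations = ceil(94/2) = 47


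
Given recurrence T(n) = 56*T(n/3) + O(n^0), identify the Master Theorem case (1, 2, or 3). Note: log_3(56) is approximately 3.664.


Master Theorem parameters: a=56, b=3, c=0
log_b(a) = 3.664
Compare b^c with a: 3^0 = 1 < 56, so c < log_b(a).
Comparing c=0 vs log_b(a)=3.664:
0 < 3.664 => Case 1
Result: T(n) = O(n^(log_3 56)) ~ O(n^3.664)
Master Theorem case = 1


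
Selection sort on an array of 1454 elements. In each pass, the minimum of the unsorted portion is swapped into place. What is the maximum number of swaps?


Selection sort performs one swap per pass:
  Pass 1: find min in positions 0 to 1453, swap with position 0
  Pass 2: find min in positions 1 to 1453, swap with position 1
  Pass 3: find min in positions 2 to 1453, swap with position 2
  Pass 4: find min in positions 3 to 1453, swap with position 3
  Pass 5: find min in positions 4 to 1453, swap with position 4
  ... (1448 more passes)
Total passes (and swaps) = n - 1 = 1454 - 1 = 1453


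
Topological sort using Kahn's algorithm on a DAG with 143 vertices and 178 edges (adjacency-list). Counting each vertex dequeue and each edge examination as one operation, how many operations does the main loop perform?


Kahn's algorithm:
  1. Compute in-degrees: O(V + E)
  2. Process queue: each vertex dequeued once (O(V))
     each edge examined once (O(E))
Total = V + E = 143 + 178 = 321


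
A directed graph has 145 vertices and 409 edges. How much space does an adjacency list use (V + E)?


Adjacency list: one list head per vertex + one entry per edge
Vertex heads: 145
Edge entries: 409
Total = 145 + 409 = 554


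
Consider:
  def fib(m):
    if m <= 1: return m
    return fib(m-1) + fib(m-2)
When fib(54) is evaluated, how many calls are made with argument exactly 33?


Let N(m) = number of times fib(m) is called while evaluating fib(54).
N(54) = 1 (the initial call).
N(53) = 1 (only fib(54) calls it).
For 1 <= m <= 52: fib(m) is called by fib(m+1) and fib(m+2), so
  N(m) = N(m+1) + N(m+2).
fib(0) is called only by fib(2), so N(0) = N(2).
Walk down from m=54:
  N(54)=1, N(53)=1, N(52)=2, N(51)=3, N(50)=5, N(49)=8, N(48)=13, N(47)=21, N(46)=34, N(45)=55, N(44)=89, N(43)=144, N(42)=233, N(41)=377, N(40)=610, N(39)=987, N(38)=1597, N(37)=2584, N(36)=4181, N(35)=6765, N(34)=10946, N(33)=17711
N(33) = 17711


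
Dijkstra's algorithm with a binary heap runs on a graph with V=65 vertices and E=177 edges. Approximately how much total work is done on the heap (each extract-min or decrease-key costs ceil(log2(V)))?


Dijkstra with a binary heap: each vertex is extracted once, each edge may relax once.
Each heap operation costs O(log V).
V + E = 65 + 177 = 242
ceil(log2(65)) = 7 (since 2^6 = 64 < 65 <= 128 = 2^7)
Total heap work = (V+E) * ceil(log2(V)) = 242 * 7 = 1694


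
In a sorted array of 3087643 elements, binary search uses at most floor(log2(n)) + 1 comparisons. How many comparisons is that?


Halving sequence: 3087643 -> 1543821 -> 771910 -> 385955 -> 192977 -> 96488 -> 48244 -> 24122 -> 12061 -> 6030 -> 3015 -> 1507 -> 753 -> 376 -> 188 -> 94 -> 47 -> 23 -> 11 -> 5 -> 2 -> 1
Number of halvings = 21
Max comparisons = 21 + 1 = 22


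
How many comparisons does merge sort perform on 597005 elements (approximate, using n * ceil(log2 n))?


Recursion depth: ceil(log2(597005)) = 20
Each recursion level merges n = 597005 elements
Total = 597005 * 20 = 11940100


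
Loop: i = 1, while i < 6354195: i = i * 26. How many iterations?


i multiplies by 26 each step:
i = 1 -> 26 -> 676 -> 17576 -> 456976 -> 11881376 (stop)
Iterations = ceil(log_26(6354195)) = 5


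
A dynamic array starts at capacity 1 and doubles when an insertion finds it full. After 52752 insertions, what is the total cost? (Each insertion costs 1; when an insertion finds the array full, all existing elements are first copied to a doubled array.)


Insertion cost: 52752 (one per element)
Resizes occur just before inserting elements 2, 3, 5, 9, ...
Elements copied at each resize: 1 + 2 + 4 + 8 + 16 + 32 + 64 + 128 + 256 + 512 + 1024 + 2048 + 4096 + 8192 + 16384 + 32768
Sum of copies = 65535 (geometric series: 2^k - 1)
Total = 52752 + 65535 = 118287


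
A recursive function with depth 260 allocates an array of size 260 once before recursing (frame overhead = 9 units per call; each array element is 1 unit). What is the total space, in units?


Array allocation: 260 units (allocated once)
Stack frames: 260 deep * 9 per frame = 2340 units
Total = 260 + 2340 = 2600


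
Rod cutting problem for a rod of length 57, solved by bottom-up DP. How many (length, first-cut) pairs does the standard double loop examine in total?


For each subproblem length i = 1..57, the inner loop considers i possible first cuts.
Total = 1 + 2 + ... + 57
= 57*(57+1)/2
= 57*58/2 = 1653


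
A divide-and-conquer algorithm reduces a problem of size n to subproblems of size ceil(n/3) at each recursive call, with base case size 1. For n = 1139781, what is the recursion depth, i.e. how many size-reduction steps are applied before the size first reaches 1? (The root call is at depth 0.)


Each step divides the size by 3 (rounding up); after k steps the size is ceil(n/3^k), which equals 1 exactly when 3^k >= n.
So the depth is the smallest k with 3^k >= 1139781, i.e. ceil(log_3(1139781)).
3^12 = 531441 < 1139781 <= 1594323 = 3^13
Recursion depth = 13


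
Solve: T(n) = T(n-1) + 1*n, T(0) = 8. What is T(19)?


Expanding the recurrence:
T(19) = T(18) + 1*19
       = T(17) + 1*18 + 1*19
       ...
       = T(0) + 1*(1 + 2 + ... + 19)
       = 8 + 1 * 19*20/2
       = 8 + 1 * 190
       = 8 + 190 = 198


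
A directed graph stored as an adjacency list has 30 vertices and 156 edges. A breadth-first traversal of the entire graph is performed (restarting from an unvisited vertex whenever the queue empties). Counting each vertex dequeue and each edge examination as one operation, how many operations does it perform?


A full BFS traversal dequeues each vertex once and examines each edge once.
Vertex visits: 30
Edge visits: 156
V + E = 30 + 156 = 186


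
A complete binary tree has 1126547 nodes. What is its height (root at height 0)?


In a complete binary tree, level k holds nodes 2^k .. 2^(k+1)-1 (1-indexed).
Height = floor(log2(n)) = floor(log2(1126547)) = 20
Check: 2^20 = 1048576 <= 1126547 < 2097152 = 2^21


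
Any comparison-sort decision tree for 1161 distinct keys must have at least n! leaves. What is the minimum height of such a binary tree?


A binary decision tree of height h has at most 2^h leaves and needs at least n! of them, so h >= ceil(log2(n!)).
1161! is far too large to multiply out, so use Stirling's series:
  ln(n!) ~ n ln n - n + (1/2) ln(2 pi n) + 1/(12n)  (error below 1/(360 n^3), negligible here)
  ln(1161) = 7.0570370
  n ln n = 1161 * 7.0570370 = 8193.2200
  (1/2) ln(2 pi * 1161) = (1/2) ln(7294.7781) = 4.4475
  1/(12*1161) = 0.0001
  ln(1161!) ~ 8193.2200 - 1161 + 4.4475 + 0.0001 = 7036.6676
Convert to base 2: log2(1161!) = 7036.6676 / ln 2 = 7036.6676 / 0.69314718 = 10151.7655
ceil(10151.7655) = 10152


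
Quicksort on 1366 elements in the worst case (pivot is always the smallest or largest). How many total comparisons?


In the worst case, each partition step picks the worst pivot:
  Partition 1: 1365 comparisons (n-1 elements to compare)
  Partition 2: 1364 comparisons
  Partition 3: 1363 comparisons
  Partition 4: 1362 comparisons
  Partition 5: 1361 comparisons
  ...
  Last partition: 0 comparisons
Total = (n-1) + (n-2) + ... + 1 + 0 = n*(n-1)/2
= 1366*1365/2 = 932295


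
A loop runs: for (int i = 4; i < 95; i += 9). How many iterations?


Loop starts at i = 4, increments by 9, stops when i >= 95.
Number of iterations = ceil((95 - 4) / 9)
= ceil(91 / 9)
= 11


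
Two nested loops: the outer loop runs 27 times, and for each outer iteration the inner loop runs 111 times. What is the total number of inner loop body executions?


Outer loop: 27 iterations
Inner loop: 111 iterations per outer iteration
Total = 27 * 111 = 2997


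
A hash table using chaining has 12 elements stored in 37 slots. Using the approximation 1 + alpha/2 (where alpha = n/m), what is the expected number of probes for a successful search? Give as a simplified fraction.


Load factor alpha = n/m = 12/37
Expected probes = 1 + alpha/2 = 1 + 12/(2*37)
= 1 + 12/74
= 74/74 + 12/74
= 86/74
Simplify: 43/37


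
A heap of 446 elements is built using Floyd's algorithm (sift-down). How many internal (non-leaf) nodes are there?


Leaf nodes occupy roughly half the array.
Sift-down is called for each internal node, starting from the last one.
Internal nodes = floor(n/2) = floor(446/2) = 223


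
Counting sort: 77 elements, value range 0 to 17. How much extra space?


n = 77 (output array)
k = 18 (count array for 18 distinct values)
Extra space = 77 + 18 = 95


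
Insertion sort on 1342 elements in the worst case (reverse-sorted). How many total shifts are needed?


In the worst case (reverse-sorted), each element shifts past all previous:
  Element 1: 1 shifts
  Element 2: 2 shifts
  Element 3: 3 shifts
  Element 4: 4 shifts
  Element 5: 5 shifts
  ...
  Element 1341: 1341 shifts
Total = 1 + 2 + ... + 1341
= 1342*(1342-1)/2 = 899811
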